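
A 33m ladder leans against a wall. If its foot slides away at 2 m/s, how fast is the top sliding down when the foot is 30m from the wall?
20√21/21 ≈ 4.364 m/s

x² + y² = 33²
2x·dx/dt + 2y·dy/dt = 0
dy/dt = -x/y · dx/dt = -30/(3√21) · 2 = -20√21/21 m/s
The top is descending at 20√21/21 ≈ 4.364 m/s.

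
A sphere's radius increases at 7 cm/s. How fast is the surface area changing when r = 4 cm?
224π cm²/s

S = 4πr²
dS/dt = dS/dr · dr/dt = 8πr · 7
At r = 4: dS/dt = 224π cm²/s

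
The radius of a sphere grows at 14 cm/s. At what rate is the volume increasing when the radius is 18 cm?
18144π cm³/s

V = (4/3)πr³
dV/dt = dV/dr · dr/dt = 4πr² · 14
At r = 18: dV/dt = 18144π cm³/s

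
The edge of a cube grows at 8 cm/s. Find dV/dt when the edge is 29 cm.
20184 cm³/s

V = s³
dV/dt = 3s² · ds/dt = 3·29²·8 = 20184 cm³/s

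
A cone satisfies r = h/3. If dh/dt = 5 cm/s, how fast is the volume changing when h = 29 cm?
4205π/9 cm³/s

V = (1/3)π(h/3)²h = πh³/27
dV/dt = πh²/9 · 5
At h = 29: dV/dt = 4205π/9 cm³/s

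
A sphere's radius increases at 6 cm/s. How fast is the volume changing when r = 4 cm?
384π cm³/s

V = (4/3)πr³
dV/dt = dV/dr · dr/dt = 4πr² · 6
At r = 4: dV/dt = 384π cm³/s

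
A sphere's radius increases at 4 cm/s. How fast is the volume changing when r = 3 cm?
144π cm³/s

V = (4/3)πr³
dV/dt = dV/dr · dr/dt = 4πr² · 4
At r = 3: dV/dt = 144π cm³/s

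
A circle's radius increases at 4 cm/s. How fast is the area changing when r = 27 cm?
216π cm²/s

A = πr²
dA/dt = 2πr · dr/dt = 2π(27)(4) = 216π cm²/s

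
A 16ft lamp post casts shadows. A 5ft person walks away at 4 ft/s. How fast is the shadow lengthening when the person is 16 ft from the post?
20/11 ft/s

By similar triangles: 16/(x+s) = 5/s
Solving: s = 5x/11
ds/dt = 5/11 · dx/dt = 5/11 · 4 = 20/11 ft/s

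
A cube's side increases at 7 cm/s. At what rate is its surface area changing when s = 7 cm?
588 cm²/s

A = 6s²
dA/dt = 12s · ds/dt = 12·7·7 = 588 cm²/s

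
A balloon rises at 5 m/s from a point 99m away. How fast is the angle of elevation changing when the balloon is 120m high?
0.020454 rad/s

tan(θ) = y/99
sec²(θ) · dθ/dt = (1/99) · dy/dt
dθ/dt = cos²(θ)/99 · 5 = 99/(99² + 120²) · 5
dθ/dt = 0.020454 rad/s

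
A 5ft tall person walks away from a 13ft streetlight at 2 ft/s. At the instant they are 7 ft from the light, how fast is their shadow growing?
5/4 ft/s

By similar triangles: 13/(x+s) = 5/s
Solving: s = 5x/8
ds/dt = 5/8 · dx/dt = 5/8 · 2 = 5/4 ft/s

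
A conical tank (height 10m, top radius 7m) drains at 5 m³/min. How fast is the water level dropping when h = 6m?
125/(441π) ≈ 0.09022 m/min

r/h = 7/10, so r = (7/10)h
V = (1/3)πr²h = (1/3)π((7/10)h)²h = (49/300)πh³
dV/dh = (49/100)πh²
dh/dt = (dV/dt)/(dV/dh) = -5/((49/100)π·6²) = -125/(441π) m/min
The level is dropping at 125/(441π) ≈ 0.09022 m/min.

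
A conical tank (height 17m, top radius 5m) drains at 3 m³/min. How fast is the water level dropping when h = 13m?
867/(4225π) ≈ 0.06532 m/min

r/h = 5/17, so r = (5/17)h
V = (1/3)πr²h = (1/3)π((5/17)h)²h = (25/867)πh³
dV/dh = (25/289)πh²
dh/dt = (dV/dt)/(dV/dh) = -3/((25/289)π·13²) = -867/(4225π) m/min
The level is dropping at 867/(4225π) ≈ 0.06532 m/min.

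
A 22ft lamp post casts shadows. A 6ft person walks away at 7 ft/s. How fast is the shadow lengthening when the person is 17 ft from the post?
21/8 ft/s

By similar triangles: 22/(x+s) = 6/s
Solving: s = 6x/16
ds/dt = 6/16 · dx/dt = 3/8 · 7 = 21/8 ft/s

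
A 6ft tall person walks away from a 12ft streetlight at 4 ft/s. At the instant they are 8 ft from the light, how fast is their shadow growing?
4 ft/s

By similar triangles: 12/(x+s) = 6/s
Solving: s = 6x/6
ds/dt = 6/6 · dx/dt = 1 · 4 = 4 ft/s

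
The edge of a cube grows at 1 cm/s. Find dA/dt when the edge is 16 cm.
192 cm²/s

A = 6s²
dA/dt = 12s · ds/dt = 12·16·1 = 192 cm²/s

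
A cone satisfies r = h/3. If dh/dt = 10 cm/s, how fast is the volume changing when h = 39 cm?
1690π cm³/s

V = (1/3)π(h/3)²h = πh³/27
dV/dt = πh²/9 · 10
At h = 39: dV/dt = 1690π cm³/s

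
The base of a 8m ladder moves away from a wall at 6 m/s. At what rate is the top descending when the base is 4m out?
2√3 ≈ 3.464 m/s

x² + y² = 8²
2x·dx/dt + 2y·dy/dt = 0
dy/dt = -x/y · dx/dt = -4/(4√3) · 6 = -2√3 m/s
The top is descending at 2√3 ≈ 3.464 m/s.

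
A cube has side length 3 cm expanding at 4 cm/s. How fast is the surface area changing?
144 cm²/s

A = 6s²
dA/dt = 12s · ds/dt = 12·3·4 = 144 cm²/s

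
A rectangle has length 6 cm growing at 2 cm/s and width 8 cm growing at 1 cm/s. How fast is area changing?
22 cm²/s

A = lw
dA/dt = w·dl/dt + l·dw/dt = 8·2 + 6·1 = 22 cm²/s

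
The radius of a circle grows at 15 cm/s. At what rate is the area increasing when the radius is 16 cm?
480π cm²/s

A = πr²
dA/dt = 2πr · dr/dt = 2π(16)(15) = 480π cm²/s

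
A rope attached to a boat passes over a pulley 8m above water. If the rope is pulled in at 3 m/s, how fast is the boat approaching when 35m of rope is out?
35√129/129 ≈ 3.082 m/s

rope² = x² + 8²
x = √(35² - 8²) = 3√129
dx/dt = (rope/x) · d(rope)/dt = (35/(3√129)) · (-3) = -35√129/129 m/s
The boat approaches at 35√129/129 ≈ 3.082 m/s.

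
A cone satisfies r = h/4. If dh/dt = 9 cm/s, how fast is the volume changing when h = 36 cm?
729π cm³/s

V = (1/3)π(h/4)²h = πh³/48
dV/dt = πh²/16 · 9
At h = 36: dV/dt = 729π cm³/s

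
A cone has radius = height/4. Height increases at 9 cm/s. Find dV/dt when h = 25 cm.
5625π/16 cm³/s

V = (1/3)π(h/4)²h = πh³/48
dV/dt = πh²/16 · 9
At h = 25: dV/dt = 5625π/16 cm³/s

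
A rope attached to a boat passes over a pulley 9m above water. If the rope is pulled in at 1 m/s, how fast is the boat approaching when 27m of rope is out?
3√2/4 ≈ 1.061 m/s

rope² = x² + 9²
x = √(27² - 9²) = 18√2
dx/dt = (rope/x) · d(rope)/dt = (27/(18√2)) · (-1) = -3√2/4 m/s
The boat approaches at 3√2/4 ≈ 1.061 m/s.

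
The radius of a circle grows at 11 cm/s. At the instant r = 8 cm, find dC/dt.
22π cm/s

C = 2πr
dC/dt = 2π · dr/dt = 2π · 11 = 22π cm/s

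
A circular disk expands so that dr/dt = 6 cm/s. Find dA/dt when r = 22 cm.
264π cm²/s

A = πr²
dA/dt = 2πr · dr/dt = 2π(22)(6) = 264π cm²/s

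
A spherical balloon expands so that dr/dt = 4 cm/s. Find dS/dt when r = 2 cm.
64π cm²/s

S = 4πr²
dS/dt = dS/dr · dr/dt = 8πr · 4
At r = 2: dS/dt = 64π cm²/s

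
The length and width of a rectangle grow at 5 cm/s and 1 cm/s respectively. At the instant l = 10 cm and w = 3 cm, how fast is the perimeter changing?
12 cm/s

P = 2(l + w)
dP/dt = 2(dl/dt + dw/dt) = 2(5 + 1) = 12 cm/s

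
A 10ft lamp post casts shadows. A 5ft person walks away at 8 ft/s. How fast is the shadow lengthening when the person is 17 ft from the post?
8 ft/s

By similar triangles: 10/(x+s) = 5/s
Solving: s = 5x/5
ds/dt = 5/5 · dx/dt = 1 · 8 = 8 ft/s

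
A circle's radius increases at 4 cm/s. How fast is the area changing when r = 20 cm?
160π cm²/s

A = πr²
dA/dt = 2πr · dr/dt = 2π(20)(4) = 160π cm²/s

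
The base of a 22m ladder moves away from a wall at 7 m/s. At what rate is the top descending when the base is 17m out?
119√195/195 ≈ 8.522 m/s

x² + y² = 22²
2x·dx/dt + 2y·dy/dt = 0
dy/dt = -x/y · dx/dt = -17/√195 · 7 = -119√195/195 m/s
The top is descending at 119√195/195 ≈ 8.522 m/s.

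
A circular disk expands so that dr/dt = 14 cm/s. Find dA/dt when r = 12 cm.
336π cm²/s

A = πr²
dA/dt = 2πr · dr/dt = 2π(12)(14) = 336π cm²/s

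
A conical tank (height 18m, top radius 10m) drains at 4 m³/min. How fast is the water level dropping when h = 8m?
81/(400π) ≈ 0.06446 m/min

r/h = 10/18, so r = (5/9)h
V = (1/3)πr²h = (1/3)π((5/9)h)²h = (25/243)πh³
dV/dh = (25/81)πh²
dh/dt = (dV/dt)/(dV/dh) = -4/((25/81)π·8²) = -81/(400π) m/min
The level is dropping at 81/(400π) ≈ 0.06446 m/min.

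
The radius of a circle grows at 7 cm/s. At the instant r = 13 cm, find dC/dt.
14π cm/s

C = 2πr
dC/dt = 2π · dr/dt = 2π · 7 = 14π cm/s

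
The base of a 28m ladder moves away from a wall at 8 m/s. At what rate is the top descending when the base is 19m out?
152√47/141 ≈ 7.39 m/s

x² + y² = 28²
2x·dx/dt + 2y·dy/dt = 0
dy/dt = -x/y · dx/dt = -19/(3√47) · 8 = -152√47/141 m/s
The top is descending at 152√47/141 ≈ 7.39 m/s.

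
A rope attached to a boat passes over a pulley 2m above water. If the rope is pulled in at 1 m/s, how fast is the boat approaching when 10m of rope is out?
5√6/12 ≈ 1.021 m/s

rope² = x² + 2²
x = √(10² - 2²) = 4√6
dx/dt = (rope/x) · d(rope)/dt = (10/(4√6)) · (-1) = -5√6/12 m/s
The boat approaches at 5√6/12 ≈ 1.021 m/s.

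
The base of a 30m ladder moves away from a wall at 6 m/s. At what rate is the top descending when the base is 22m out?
33√26/26 ≈ 6.472 m/s

x² + y² = 30²
2x·dx/dt + 2y·dy/dt = 0
dy/dt = -x/y · dx/dt = -22/(4√26) · 6 = -33√26/26 m/s
The top is descending at 33√26/26 ≈ 6.472 m/s.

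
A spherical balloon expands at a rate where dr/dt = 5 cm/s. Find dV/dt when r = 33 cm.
21780π cm³/s

V = (4/3)πr³
dV/dt = dV/dr · dr/dt = 4πr² · 5
At r = 33: dV/dt = 21780π cm³/s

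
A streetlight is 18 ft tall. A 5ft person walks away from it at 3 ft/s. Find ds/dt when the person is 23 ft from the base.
15/13 ft/s

By similar triangles: 18/(x+s) = 5/s
Solving: s = 5x/13
ds/dt = 5/13 · dx/dt = 5/13 · 3 = 15/13 ft/s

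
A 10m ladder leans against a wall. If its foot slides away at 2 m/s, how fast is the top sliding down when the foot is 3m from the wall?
6√91/91 ≈ 0.629 m/s

x² + y² = 10²
2x·dx/dt + 2y·dy/dt = 0
dy/dt = -x/y · dx/dt = -3/√91 · 2 = -6√91/91 m/s
The top is descending at 6√91/91 ≈ 0.629 m/s.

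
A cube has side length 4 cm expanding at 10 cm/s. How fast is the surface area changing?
480 cm²/s

A = 6s²
dA/dt = 12s · ds/dt = 12·4·10 = 480 cm²/s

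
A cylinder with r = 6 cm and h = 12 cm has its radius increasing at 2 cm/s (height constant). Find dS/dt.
96π cm²/s

S = 2πrh + 2πr² (lateral + bases)
dS/dt = (2πh + 4πr)·dr/dt = (2π·12 + 4π·6)·2
= 96π cm²/s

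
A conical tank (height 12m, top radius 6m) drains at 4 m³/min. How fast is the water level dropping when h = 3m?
16/(9π) ≈ 0.5659 m/min

r/h = 6/12, so r = (1/2)h
V = (1/3)πr²h = (1/3)π((1/2)h)²h = (1/12)πh³
dV/dh = (1/4)πh²
dh/dt = (dV/dt)/(dV/dh) = -4/((1/4)π·3²) = -16/(9π) m/min
The level is dropping at 16/(9π) ≈ 0.5659 m/min.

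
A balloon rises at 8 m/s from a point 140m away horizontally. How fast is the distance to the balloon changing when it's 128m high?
256√2249/2249 ≈ 5.398 m/s

z² = 140² + y²
z = √(140² + 128²) = 4√2249
dz/dt = y/z · dy/dt = 128/(4√2249) · 8 = 256√2249/2249 ≈ 5.398 m/s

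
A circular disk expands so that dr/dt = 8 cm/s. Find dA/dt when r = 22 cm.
352π cm²/s

A = πr²
dA/dt = 2πr · dr/dt = 2π(22)(8) = 352π cm²/s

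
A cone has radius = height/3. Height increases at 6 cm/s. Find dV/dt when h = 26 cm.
1352π/3 cm³/s

V = (1/3)π(h/3)²h = πh³/27
dV/dt = πh²/9 · 6
At h = 26: dV/dt = 1352π/3 cm³/s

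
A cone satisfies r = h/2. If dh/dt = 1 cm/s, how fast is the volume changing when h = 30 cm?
225π cm³/s

V = (1/3)π(h/2)²h = πh³/12
dV/dt = πh²/4 · 1
At h = 30: dV/dt = 225π cm³/s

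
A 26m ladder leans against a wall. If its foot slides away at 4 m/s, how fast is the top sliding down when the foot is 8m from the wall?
16√17/51 ≈ 1.294 m/s

x² + y² = 26²
2x·dx/dt + 2y·dy/dt = 0
dy/dt = -x/y · dx/dt = -8/(6√17) · 4 = -16√17/51 m/s
The top is descending at 16√17/51 ≈ 1.294 m/s.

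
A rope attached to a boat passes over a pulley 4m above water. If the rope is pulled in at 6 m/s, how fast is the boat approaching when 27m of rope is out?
162√713/713 ≈ 6.067 m/s

rope² = x² + 4²
x = √(27² - 4²) = √713
dx/dt = (rope/x) · d(rope)/dt = (27/√713) · (-6) = -162√713/713 m/s
The boat approaches at 162√713/713 ≈ 6.067 m/s.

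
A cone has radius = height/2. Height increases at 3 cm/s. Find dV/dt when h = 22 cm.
363π cm³/s

V = (1/3)π(h/2)²h = πh³/12
dV/dt = πh²/4 · 3
At h = 22: dV/dt = 363π cm³/s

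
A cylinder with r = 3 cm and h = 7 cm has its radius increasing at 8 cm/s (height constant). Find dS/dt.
208π cm²/s

S = 2πrh + 2πr² (lateral + bases)
dS/dt = (2πh + 4πr)·dr/dt = (2π·7 + 4π·3)·8
= 208π cm²/s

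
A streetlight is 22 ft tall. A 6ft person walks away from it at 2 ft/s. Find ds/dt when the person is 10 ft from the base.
3/4 ft/s

By similar triangles: 22/(x+s) = 6/s
Solving: s = 6x/16
ds/dt = 6/16 · dx/dt = 3/8 · 2 = 3/4 ft/s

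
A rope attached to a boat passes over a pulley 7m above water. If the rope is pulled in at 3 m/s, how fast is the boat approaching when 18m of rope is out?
54√11/55 ≈ 3.256 m/s

rope² = x² + 7²
x = √(18² - 7²) = 5√11
dx/dt = (rope/x) · d(rope)/dt = (18/(5√11)) · (-3) = -54√11/55 m/s
The boat approaches at 54√11/55 ≈ 3.256 m/s.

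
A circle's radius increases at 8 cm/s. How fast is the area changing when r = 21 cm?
336π cm²/s

A = πr²
dA/dt = 2πr · dr/dt = 2π(21)(8) = 336π cm²/s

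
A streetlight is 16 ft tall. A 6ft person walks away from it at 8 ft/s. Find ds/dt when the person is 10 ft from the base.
24/5 ft/s

By similar triangles: 16/(x+s) = 6/s
Solving: s = 6x/10
ds/dt = 6/10 · dx/dt = 3/5 · 8 = 24/5 ft/s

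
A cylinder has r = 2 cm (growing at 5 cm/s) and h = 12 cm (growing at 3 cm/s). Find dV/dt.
252π cm³/s

V = πr²h
dV/dt = 2πrh·dr/dt + πr²·dh/dt
= 2π(2)(12)(5) + π(2)²(3)
= 252π cm³/s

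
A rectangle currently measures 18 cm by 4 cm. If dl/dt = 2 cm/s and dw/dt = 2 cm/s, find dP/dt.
8 cm/s

P = 2(l + w)
dP/dt = 2(dl/dt + dw/dt) = 2(2 + 2) = 8 cm/s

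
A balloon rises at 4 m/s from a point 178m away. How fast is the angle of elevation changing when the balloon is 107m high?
0.016507 rad/s

tan(θ) = y/178
sec²(θ) · dθ/dt = (1/178) · dy/dt
dθ/dt = cos²(θ)/178 · 4 = 178/(178² + 107²) · 4
dθ/dt = 0.016507 rad/s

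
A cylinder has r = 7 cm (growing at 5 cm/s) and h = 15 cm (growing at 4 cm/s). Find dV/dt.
1246π cm³/s

V = πr²h
dV/dt = 2πrh·dr/dt + πr²·dh/dt
= 2π(7)(15)(5) + π(7)²(4)
= 1246π cm³/s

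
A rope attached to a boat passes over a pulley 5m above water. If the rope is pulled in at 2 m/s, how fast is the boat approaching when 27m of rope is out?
27√11/44 ≈ 2.035 m/s

rope² = x² + 5²
x = √(27² - 5²) = 8√11
dx/dt = (rope/x) · d(rope)/dt = (27/(8√11)) · (-2) = -27√11/44 m/s
The boat approaches at 27√11/44 ≈ 2.035 m/s.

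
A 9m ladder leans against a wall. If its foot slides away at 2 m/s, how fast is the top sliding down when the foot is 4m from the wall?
8√65/65 ≈ 0.9923 m/s

x² + y² = 9²
2x·dx/dt + 2y·dy/dt = 0
dy/dt = -x/y · dx/dt = -4/√65 · 2 = -8√65/65 m/s
The top is descending at 8√65/65 ≈ 0.9923 m/s.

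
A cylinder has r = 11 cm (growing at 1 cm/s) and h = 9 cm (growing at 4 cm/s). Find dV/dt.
682π cm³/s

V = πr²h
dV/dt = 2πrh·dr/dt + πr²·dh/dt
= 2π(11)(9)(1) + π(11)²(4)
= 682π cm³/s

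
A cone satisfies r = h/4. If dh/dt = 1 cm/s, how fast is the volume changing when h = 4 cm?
π cm³/s

V = (1/3)π(h/4)²h = πh³/48
dV/dt = πh²/16 · 1
At h = 4: dV/dt = π cm³/s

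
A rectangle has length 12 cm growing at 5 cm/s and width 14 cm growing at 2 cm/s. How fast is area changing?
94 cm²/s

A = lw
dA/dt = w·dl/dt + l·dw/dt = 14·5 + 12·2 = 94 cm²/s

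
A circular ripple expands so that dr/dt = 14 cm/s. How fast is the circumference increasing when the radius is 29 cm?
28π cm/s

C = 2πr
dC/dt = 2π · dr/dt = 2π · 14 = 28π cm/s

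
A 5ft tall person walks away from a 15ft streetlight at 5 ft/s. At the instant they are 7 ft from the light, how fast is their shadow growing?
5/2 ft/s

By similar triangles: 15/(x+s) = 5/s
Solving: s = 5x/10
ds/dt = 5/10 · dx/dt = 1/2 · 5 = 5/2 ft/s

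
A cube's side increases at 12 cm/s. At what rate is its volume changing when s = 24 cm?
20736 cm³/s

V = s³
dV/dt = 3s² · ds/dt = 3·24²·12 = 20736 cm³/s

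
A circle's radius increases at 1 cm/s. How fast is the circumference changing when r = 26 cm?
2π cm/s

C = 2πr
dC/dt = 2π · dr/dt = 2π · 1 = 2π cm/s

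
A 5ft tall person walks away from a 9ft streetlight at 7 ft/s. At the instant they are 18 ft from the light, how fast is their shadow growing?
35/4 ft/s

By similar triangles: 9/(x+s) = 5/s
Solving: s = 5x/4
ds/dt = 5/4 · dx/dt = 5/4 · 7 = 35/4 ft/s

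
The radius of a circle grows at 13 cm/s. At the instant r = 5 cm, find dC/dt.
26π cm/s

C = 2πr
dC/dt = 2π · dr/dt = 2π · 13 = 26π cm/s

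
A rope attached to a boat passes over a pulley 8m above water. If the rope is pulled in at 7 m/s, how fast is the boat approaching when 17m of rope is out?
119/15 ≈ 7.933 m/s

rope² = x² + 8²
x = √(17² - 8²) = 15
dx/dt = (rope/x) · d(rope)/dt = (17/15) · (-7) = -119/15 m/s
The boat approaches at 119/15 ≈ 7.933 m/s.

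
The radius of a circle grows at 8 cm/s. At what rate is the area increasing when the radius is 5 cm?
80π cm²/s

A = πr²
dA/dt = 2πr · dr/dt = 2π(5)(8) = 80π cm²/s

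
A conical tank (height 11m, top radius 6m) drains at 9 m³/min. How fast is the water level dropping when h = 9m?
121/(324π) ≈ 0.1189 m/min

r/h = 6/11, so r = (6/11)h
V = (1/3)πr²h = (1/3)π((6/11)h)²h = (12/121)πh³
dV/dh = (36/121)πh²
dh/dt = (dV/dt)/(dV/dh) = -9/((36/121)π·9²) = -121/(324π) m/min
The level is dropping at 121/(324π) ≈ 0.1189 m/min.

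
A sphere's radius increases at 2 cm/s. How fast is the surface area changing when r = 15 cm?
240π cm²/s

S = 4πr²
dS/dt = dS/dr · dr/dt = 8πr · 2
At r = 15: dS/dt = 240π cm²/s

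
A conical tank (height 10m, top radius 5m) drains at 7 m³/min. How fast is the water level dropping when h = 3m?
28/(9π) ≈ 0.9903 m/min

r/h = 5/10, so r = (1/2)h
V = (1/3)πr²h = (1/3)π((1/2)h)²h = (1/12)πh³
dV/dh = (1/4)πh²
dh/dt = (dV/dt)/(dV/dh) = -7/((1/4)π·3²) = -28/(9π) m/min
The level is dropping at 28/(9π) ≈ 0.9903 m/min.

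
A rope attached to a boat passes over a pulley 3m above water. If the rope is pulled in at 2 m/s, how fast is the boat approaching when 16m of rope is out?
32√247/247 ≈ 2.036 m/s

rope² = x² + 3²
x = √(16² - 3²) = √247
dx/dt = (rope/x) · d(rope)/dt = (16/√247) · (-2) = -32√247/247 m/s
The boat approaches at 32√247/247 ≈ 2.036 m/s.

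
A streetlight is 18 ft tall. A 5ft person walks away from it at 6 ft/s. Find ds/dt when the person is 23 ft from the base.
30/13 ft/s

By similar triangles: 18/(x+s) = 5/s
Solving: s = 5x/13
ds/dt = 5/13 · dx/dt = 5/13 · 6 = 30/13 ft/s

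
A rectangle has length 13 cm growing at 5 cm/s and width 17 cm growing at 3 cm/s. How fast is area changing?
124 cm²/s

A = lw
dA/dt = w·dl/dt + l·dw/dt = 17·5 + 13·3 = 124 cm²/s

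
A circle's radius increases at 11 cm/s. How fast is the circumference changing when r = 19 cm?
22π cm/s

C = 2πr
dC/dt = 2π · dr/dt = 2π · 11 = 22π cm/s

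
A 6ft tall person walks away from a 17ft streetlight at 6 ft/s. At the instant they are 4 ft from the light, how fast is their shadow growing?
36/11 ft/s

By similar triangles: 17/(x+s) = 6/s
Solving: s = 6x/11
ds/dt = 6/11 · dx/dt = 6/11 · 6 = 36/11 ft/s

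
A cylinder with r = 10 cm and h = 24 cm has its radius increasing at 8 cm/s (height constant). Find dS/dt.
704π cm²/s

S = 2πrh + 2πr² (lateral + bases)
dS/dt = (2πh + 4πr)·dr/dt = (2π·24 + 4π·10)·8
= 704π cm²/s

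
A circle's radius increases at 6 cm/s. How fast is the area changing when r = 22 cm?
264π cm²/s

A = πr²
dA/dt = 2πr · dr/dt = 2π(22)(6) = 264π cm²/s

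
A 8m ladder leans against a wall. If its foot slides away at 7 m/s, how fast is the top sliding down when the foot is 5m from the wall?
35√39/39 ≈ 5.604 m/s

x² + y² = 8²
2x·dx/dt + 2y·dy/dt = 0
dy/dt = -x/y · dx/dt = -5/√39 · 7 = -35√39/39 m/s
The top is descending at 35√39/39 ≈ 5.604 m/s.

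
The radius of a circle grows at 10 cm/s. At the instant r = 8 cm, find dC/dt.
20π cm/s

C = 2πr
dC/dt = 2π · dr/dt = 2π · 10 = 20π cm/s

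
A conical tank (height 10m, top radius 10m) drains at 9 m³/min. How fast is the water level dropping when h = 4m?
9/(16π) ≈ 0.179 m/min

r/h = 10/10, so r = h
V = (1/3)πr²h = (1/3)π(h)²h = (1/3)πh³
dV/dh = πh²
dh/dt = (dV/dt)/(dV/dh) = -9/(π·4²) = -9/(16π) m/min
The level is dropping at 9/(16π) ≈ 0.179 m/min.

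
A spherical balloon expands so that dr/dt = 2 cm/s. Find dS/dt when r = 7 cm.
112π cm²/s

S = 4πr²
dS/dt = dS/dr · dr/dt = 8πr · 2
At r = 7: dS/dt = 112π cm²/s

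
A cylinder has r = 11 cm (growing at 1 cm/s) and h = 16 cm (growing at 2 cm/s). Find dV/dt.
594π cm³/s

V = πr²h
dV/dt = 2πrh·dr/dt + πr²·dh/dt
= 2π(11)(16)(1) + π(11)²(2)
= 594π cm³/s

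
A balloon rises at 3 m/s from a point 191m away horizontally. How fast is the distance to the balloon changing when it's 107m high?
321√47930/47930 ≈ 1.466 m/s

z² = 191² + y²
z = √(191² + 107²) = √47930
dz/dt = y/z · dy/dt = 107/√47930 · 3 = 321√47930/47930 ≈ 1.466 m/s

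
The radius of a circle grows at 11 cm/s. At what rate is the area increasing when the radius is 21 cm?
462π cm²/s

A = πr²
dA/dt = 2πr · dr/dt = 2π(21)(11) = 462π cm²/s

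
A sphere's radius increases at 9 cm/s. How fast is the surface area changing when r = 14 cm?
1008π cm²/s

S = 4πr²
dS/dt = dS/dr · dr/dt = 8πr · 9
At r = 14: dS/dt = 1008π cm²/s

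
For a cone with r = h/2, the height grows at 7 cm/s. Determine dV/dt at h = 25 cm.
4375π/4 cm³/s

V = (1/3)π(h/2)²h = πh³/12
dV/dt = πh²/4 · 7
At h = 25: dV/dt = 4375π/4 cm³/s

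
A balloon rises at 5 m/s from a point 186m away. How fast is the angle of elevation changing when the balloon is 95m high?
0.02132 rad/s

tan(θ) = y/186
sec²(θ) · dθ/dt = (1/186) · dy/dt
dθ/dt = cos²(θ)/186 · 5 = 186/(186² + 95²) · 5
dθ/dt = 0.02132 rad/s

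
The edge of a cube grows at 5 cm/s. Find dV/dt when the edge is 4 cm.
240 cm³/s

V = s³
dV/dt = 3s² · ds/dt = 3·4²·5 = 240 cm³/s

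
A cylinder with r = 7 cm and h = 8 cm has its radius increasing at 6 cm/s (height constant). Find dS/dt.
264π cm²/s

S = 2πrh + 2πr² (lateral + bases)
dS/dt = (2πh + 4πr)·dr/dt = (2π·8 + 4π·7)·6
= 264π cm²/s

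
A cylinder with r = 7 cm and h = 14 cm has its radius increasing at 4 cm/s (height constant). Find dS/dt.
224π cm²/s

S = 2πrh + 2πr² (lateral + bases)
dS/dt = (2πh + 4πr)·dr/dt = (2π·14 + 4π·7)·4
= 224π cm²/s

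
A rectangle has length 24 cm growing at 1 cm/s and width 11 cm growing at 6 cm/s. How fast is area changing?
155 cm²/s

A = lw
dA/dt = w·dl/dt + l·dw/dt = 11·1 + 24·6 = 155 cm²/s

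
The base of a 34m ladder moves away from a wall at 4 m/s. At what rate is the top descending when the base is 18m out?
9√13/13 ≈ 2.496 m/s

x² + y² = 34²
2x·dx/dt + 2y·dy/dt = 0
dy/dt = -x/y · dx/dt = -18/(8√13) · 4 = -9√13/13 m/s
The top is descending at 9√13/13 ≈ 2.496 m/s.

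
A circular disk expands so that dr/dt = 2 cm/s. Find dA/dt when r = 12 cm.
48π cm²/s

A = πr²
dA/dt = 2πr · dr/dt = 2π(12)(2) = 48π cm²/s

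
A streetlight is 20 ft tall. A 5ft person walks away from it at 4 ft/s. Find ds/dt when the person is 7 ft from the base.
4/3 ft/s

By similar triangles: 20/(x+s) = 5/s
Solving: s = 5x/15
ds/dt = 5/15 · dx/dt = 1/3 · 4 = 4/3 ft/s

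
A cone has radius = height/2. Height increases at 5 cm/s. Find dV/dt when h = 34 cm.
1445π cm³/s

V = (1/3)π(h/2)²h = πh³/12
dV/dt = πh²/4 · 5
At h = 34: dV/dt = 1445π cm³/s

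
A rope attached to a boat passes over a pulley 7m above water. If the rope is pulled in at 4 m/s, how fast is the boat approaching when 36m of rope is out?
144√1247/1247 ≈ 4.078 m/s

rope² = x² + 7²
x = √(36² - 7²) = √1247
dx/dt = (rope/x) · d(rope)/dt = (36/√1247) · (-4) = -144√1247/1247 m/s
The boat approaches at 144√1247/1247 ≈ 4.078 m/s.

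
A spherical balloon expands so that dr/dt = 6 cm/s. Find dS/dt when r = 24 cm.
1152π cm²/s

S = 4πr²
dS/dt = dS/dr · dr/dt = 8πr · 6
At r = 24: dS/dt = 1152π cm²/s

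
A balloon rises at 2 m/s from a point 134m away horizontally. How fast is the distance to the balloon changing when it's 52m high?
52√5165/5165 ≈ 0.7235 m/s

z² = 134² + y²
z = √(134² + 52²) = 2√5165
dz/dt = y/z · dy/dt = 52/(2√5165) · 2 = 52√5165/5165 ≈ 0.7235 m/s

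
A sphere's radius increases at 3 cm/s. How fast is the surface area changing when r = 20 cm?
480π cm²/s

S = 4πr²
dS/dt = dS/dr · dr/dt = 8πr · 3
At r = 20: dS/dt = 480π cm²/s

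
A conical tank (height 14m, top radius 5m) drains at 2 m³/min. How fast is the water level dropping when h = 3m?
392/(225π) ≈ 0.5546 m/min

r/h = 5/14, so r = (5/14)h
V = (1/3)πr²h = (1/3)π((5/14)h)²h = (25/588)πh³
dV/dh = (25/196)πh²
dh/dt = (dV/dt)/(dV/dh) = -2/((25/196)π·3²) = -392/(225π) m/min
The level is dropping at 392/(225π) ≈ 0.5546 m/min.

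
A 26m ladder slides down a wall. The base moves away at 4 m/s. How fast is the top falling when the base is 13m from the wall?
4√3/3 ≈ 2.309 m/s

x² + y² = 26²
2x·dx/dt + 2y·dy/dt = 0
dy/dt = -x/y · dx/dt = -13/(13√3) · 4 = -4√3/3 m/s
The top is descending at 4√3/3 ≈ 2.309 m/s.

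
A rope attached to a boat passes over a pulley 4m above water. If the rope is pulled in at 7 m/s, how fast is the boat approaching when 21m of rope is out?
147√17/85 ≈ 7.131 m/s

rope² = x² + 4²
x = √(21² - 4²) = 5√17
dx/dt = (rope/x) · d(rope)/dt = (21/(5√17)) · (-7) = -147√17/85 m/s
The boat approaches at 147√17/85 ≈ 7.131 m/s.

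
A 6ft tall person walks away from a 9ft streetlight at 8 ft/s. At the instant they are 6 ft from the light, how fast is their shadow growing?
16 ft/s

By similar triangles: 9/(x+s) = 6/s
Solving: s = 6x/3
ds/dt = 6/3 · dx/dt = 2 · 8 = 16 ft/s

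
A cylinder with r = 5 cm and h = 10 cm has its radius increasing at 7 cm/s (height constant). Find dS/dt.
280π cm²/s

S = 2πrh + 2πr² (lateral + bases)
dS/dt = (2πh + 4πr)·dr/dt = (2π·10 + 4π·5)·7
= 280π cm²/s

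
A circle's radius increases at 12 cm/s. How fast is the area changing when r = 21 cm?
504π cm²/s

A = πr²
dA/dt = 2πr · dr/dt = 2π(21)(12) = 504π cm²/s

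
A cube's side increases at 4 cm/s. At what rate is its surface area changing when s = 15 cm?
720 cm²/s

A = 6s²
dA/dt = 12s · ds/dt = 12·15·4 = 720 cm²/s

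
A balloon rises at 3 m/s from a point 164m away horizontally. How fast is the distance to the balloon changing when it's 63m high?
189√30865/30865 ≈ 1.076 m/s

z² = 164² + y²
z = √(164² + 63²) = √30865
dz/dt = y/z · dy/dt = 63/√30865 · 3 = 189√30865/30865 ≈ 1.076 m/s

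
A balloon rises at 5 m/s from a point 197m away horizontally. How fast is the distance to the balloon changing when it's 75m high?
375√44434/44434 ≈ 1.779 m/s

z² = 197² + y²
z = √(197² + 75²) = √44434
dz/dt = y/z · dy/dt = 75/√44434 · 5 = 375√44434/44434 ≈ 1.779 m/s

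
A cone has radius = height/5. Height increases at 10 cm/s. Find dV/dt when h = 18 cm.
648π/5 cm³/s

V = (1/3)π(h/5)²h = πh³/75
dV/dt = πh²/25 · 10
At h = 18: dV/dt = 648π/5 cm³/s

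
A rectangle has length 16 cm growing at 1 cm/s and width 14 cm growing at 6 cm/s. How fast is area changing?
110 cm²/s

A = lw
dA/dt = w·dl/dt + l·dw/dt = 14·1 + 16·6 = 110 cm²/s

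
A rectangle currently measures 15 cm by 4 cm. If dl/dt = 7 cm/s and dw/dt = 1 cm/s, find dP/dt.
16 cm/s

P = 2(l + w)
dP/dt = 2(dl/dt + dw/dt) = 2(7 + 1) = 16 cm/s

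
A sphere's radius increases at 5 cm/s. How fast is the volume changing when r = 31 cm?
19220π cm³/s

V = (4/3)πr³
dV/dt = dV/dr · dr/dt = 4πr² · 5
At r = 31: dV/dt = 19220π cm³/s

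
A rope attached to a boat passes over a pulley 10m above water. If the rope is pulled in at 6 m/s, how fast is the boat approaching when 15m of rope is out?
18√5/5 ≈ 8.05 m/s

rope² = x² + 10²
x = √(15² - 10²) = 5√5
dx/dt = (rope/x) · d(rope)/dt = (15/(5√5)) · (-6) = -18√5/5 m/s
The boat approaches at 18√5/5 ≈ 8.05 m/s.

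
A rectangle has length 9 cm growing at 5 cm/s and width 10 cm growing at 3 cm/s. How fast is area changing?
77 cm²/s

A = lw
dA/dt = w·dl/dt + l·dw/dt = 10·5 + 9·3 = 77 cm²/s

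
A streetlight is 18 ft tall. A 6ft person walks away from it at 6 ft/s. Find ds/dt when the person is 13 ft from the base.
3 ft/s

By similar triangles: 18/(x+s) = 6/s
Solving: s = 6x/12
ds/dt = 6/12 · dx/dt = 1/2 · 6 = 3 ft/s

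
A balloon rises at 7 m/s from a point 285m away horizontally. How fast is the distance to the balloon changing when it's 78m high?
182√9701/9701 ≈ 1.848 m/s

z² = 285² + y²
z = √(285² + 78²) = 3√9701
dz/dt = y/z · dy/dt = 78/(3√9701) · 7 = 182√9701/9701 ≈ 1.848 m/s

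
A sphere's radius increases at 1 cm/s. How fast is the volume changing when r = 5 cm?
100π cm³/s

V = (4/3)πr³
dV/dt = dV/dr · dr/dt = 4πr² · 1
At r = 5: dV/dt = 100π cm³/s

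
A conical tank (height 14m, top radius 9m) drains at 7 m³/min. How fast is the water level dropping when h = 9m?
1372/(6561π) ≈ 0.06656 m/min

r/h = 9/14, so r = (9/14)h
V = (1/3)πr²h = (1/3)π((9/14)h)²h = (27/196)πh³
dV/dh = (81/196)πh²
dh/dt = (dV/dt)/(dV/dh) = -7/((81/196)π·9²) = -1372/(6561π) m/min
The level is dropping at 1372/(6561π) ≈ 0.06656 m/min.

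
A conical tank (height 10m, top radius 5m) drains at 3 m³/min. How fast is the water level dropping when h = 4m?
3/(4π) ≈ 0.2387 m/min

r/h = 5/10, so r = (1/2)h
V = (1/3)πr²h = (1/3)π((1/2)h)²h = (1/12)πh³
dV/dh = (1/4)πh²
dh/dt = (dV/dt)/(dV/dh) = -3/((1/4)π·4²) = -3/(4π) m/min
The level is dropping at 3/(4π) ≈ 0.2387 m/min.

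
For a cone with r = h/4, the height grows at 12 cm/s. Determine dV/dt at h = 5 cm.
75π/4 cm³/s

V = (1/3)π(h/4)²h = πh³/48
dV/dt = πh²/16 · 12
At h = 5: dV/dt = 75π/4 cm³/s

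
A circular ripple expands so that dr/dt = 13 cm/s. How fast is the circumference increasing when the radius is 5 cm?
26π cm/s

C = 2πr
dC/dt = 2π · dr/dt = 2π · 13 = 26π cm/s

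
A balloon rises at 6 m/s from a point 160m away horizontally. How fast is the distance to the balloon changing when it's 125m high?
150√1649/1649 ≈ 3.694 m/s

z² = 160² + y²
z = √(160² + 125²) = 5√1649
dz/dt = y/z · dy/dt = 125/(5√1649) · 6 = 150√1649/1649 ≈ 3.694 m/s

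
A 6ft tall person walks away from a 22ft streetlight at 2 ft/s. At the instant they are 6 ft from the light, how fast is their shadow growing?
3/4 ft/s

By similar triangles: 22/(x+s) = 6/s
Solving: s = 6x/16
ds/dt = 6/16 · dx/dt = 3/8 · 2 = 3/4 ft/s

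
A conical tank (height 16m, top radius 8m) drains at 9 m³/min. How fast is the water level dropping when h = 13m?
36/(169π) ≈ 0.06781 m/min

r/h = 8/16, so r = (1/2)h
V = (1/3)πr²h = (1/3)π((1/2)h)²h = (1/12)πh³
dV/dh = (1/4)πh²
dh/dt = (dV/dt)/(dV/dh) = -9/((1/4)π·13²) = -36/(169π) m/min
The level is dropping at 36/(169π) ≈ 0.06781 m/min.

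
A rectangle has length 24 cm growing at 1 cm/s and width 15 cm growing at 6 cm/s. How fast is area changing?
159 cm²/s

A = lw
dA/dt = w·dl/dt + l·dw/dt = 15·1 + 24·6 = 159 cm²/s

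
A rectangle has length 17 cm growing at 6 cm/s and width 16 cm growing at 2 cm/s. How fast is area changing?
130 cm²/s

A = lw
dA/dt = w·dl/dt + l·dw/dt = 16·6 + 17·2 = 130 cm²/s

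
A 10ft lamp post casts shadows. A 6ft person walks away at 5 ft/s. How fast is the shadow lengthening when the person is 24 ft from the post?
15/2 ft/s

By similar triangles: 10/(x+s) = 6/s
Solving: s = 6x/4
ds/dt = 6/4 · dx/dt = 3/2 · 5 = 15/2 ft/s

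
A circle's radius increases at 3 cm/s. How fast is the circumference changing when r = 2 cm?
6π cm/s

C = 2πr
dC/dt = 2π · dr/dt = 2π · 3 = 6π cm/s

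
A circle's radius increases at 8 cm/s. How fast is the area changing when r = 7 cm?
112π cm²/s

A = πr²
dA/dt = 2πr · dr/dt = 2π(7)(8) = 112π cm²/s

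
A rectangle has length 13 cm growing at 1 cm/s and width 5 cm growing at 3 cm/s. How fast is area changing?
44 cm²/s

A = lw
dA/dt = w·dl/dt + l·dw/dt = 5·1 + 13·3 = 44 cm²/s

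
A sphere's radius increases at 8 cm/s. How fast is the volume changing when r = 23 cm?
16928π cm³/s

V = (4/3)πr³
dV/dt = dV/dr · dr/dt = 4πr² · 8
At r = 23: dV/dt = 16928π cm³/s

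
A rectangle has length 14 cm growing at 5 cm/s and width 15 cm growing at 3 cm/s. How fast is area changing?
117 cm²/s

A = lw
dA/dt = w·dl/dt + l·dw/dt = 15·5 + 14·3 = 117 cm²/s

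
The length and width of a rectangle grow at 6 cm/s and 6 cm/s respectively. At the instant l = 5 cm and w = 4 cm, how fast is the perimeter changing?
24 cm/s

P = 2(l + w)
dP/dt = 2(dl/dt + dw/dt) = 2(6 + 6) = 24 cm/s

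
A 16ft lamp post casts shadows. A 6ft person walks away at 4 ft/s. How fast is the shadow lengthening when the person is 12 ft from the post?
12/5 ft/s

By similar triangles: 16/(x+s) = 6/s
Solving: s = 6x/10
ds/dt = 6/10 · dx/dt = 3/5 · 4 = 12/5 ft/s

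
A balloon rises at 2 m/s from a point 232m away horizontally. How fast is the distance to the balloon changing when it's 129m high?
258√70465/70465 ≈ 0.9719 m/s

z² = 232² + y²
z = √(232² + 129²) = √70465
dz/dt = y/z · dy/dt = 129/√70465 · 2 = 258√70465/70465 ≈ 0.9719 m/s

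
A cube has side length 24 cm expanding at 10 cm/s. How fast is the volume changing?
17280 cm³/s

V = s³
dV/dt = 3s² · ds/dt = 3·24²·10 = 17280 cm³/s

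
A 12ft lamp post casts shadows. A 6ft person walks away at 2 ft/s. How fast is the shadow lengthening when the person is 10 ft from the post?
2 ft/s

By similar triangles: 12/(x+s) = 6/s
Solving: s = 6x/6
ds/dt = 6/6 · dx/dt = 1 · 2 = 2 ft/s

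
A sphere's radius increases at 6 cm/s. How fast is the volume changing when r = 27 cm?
17496π cm³/s

V = (4/3)πr³
dV/dt = dV/dr · dr/dt = 4πr² · 6
At r = 27: dV/dt = 17496π cm³/s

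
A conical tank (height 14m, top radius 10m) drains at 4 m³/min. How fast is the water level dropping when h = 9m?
196/(2025π) ≈ 0.03081 m/min

r/h = 10/14, so r = (5/7)h
V = (1/3)πr²h = (1/3)π((5/7)h)²h = (25/147)πh³
dV/dh = (25/49)πh²
dh/dt = (dV/dt)/(dV/dh) = -4/((25/49)π·9²) = -196/(2025π) m/min
The level is dropping at 196/(2025π) ≈ 0.03081 m/min.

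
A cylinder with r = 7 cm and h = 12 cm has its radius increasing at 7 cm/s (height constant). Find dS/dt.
364π cm²/s

S = 2πrh + 2πr² (lateral + bases)
dS/dt = (2πh + 4πr)·dr/dt = (2π·12 + 4π·7)·7
= 364π cm²/s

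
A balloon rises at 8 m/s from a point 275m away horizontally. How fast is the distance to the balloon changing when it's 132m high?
96√769/769 ≈ 3.462 m/s

z² = 275² + y²
z = √(275² + 132²) = 11√769
dz/dt = y/z · dy/dt = 132/(11√769) · 8 = 96√769/769 ≈ 3.462 m/s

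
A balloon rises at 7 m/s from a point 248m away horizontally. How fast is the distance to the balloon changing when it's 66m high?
231√16465/16465 ≈ 1.8 m/s

z² = 248² + y²
z = √(248² + 66²) = 2√16465
dz/dt = y/z · dy/dt = 66/(2√16465) · 7 = 231√16465/16465 ≈ 1.8 m/s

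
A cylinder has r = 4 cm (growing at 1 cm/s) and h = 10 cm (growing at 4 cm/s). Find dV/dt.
144π cm³/s

V = πr²h
dV/dt = 2πrh·dr/dt + πr²·dh/dt
= 2π(4)(10)(1) + π(4)²(4)
= 144π cm³/s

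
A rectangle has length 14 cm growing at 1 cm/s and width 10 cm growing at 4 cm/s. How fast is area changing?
66 cm²/s

A = lw
dA/dt = w·dl/dt + l·dw/dt = 10·1 + 14·4 = 66 cm²/s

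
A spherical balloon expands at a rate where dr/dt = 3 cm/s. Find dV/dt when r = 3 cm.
108π cm³/s

V = (4/3)πr³
dV/dt = dV/dr · dr/dt = 4πr² · 3
At r = 3: dV/dt = 108π cm³/s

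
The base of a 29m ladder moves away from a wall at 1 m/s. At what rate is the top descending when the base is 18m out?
18√517/517 ≈ 0.7916 m/s

x² + y² = 29²
2x·dx/dt + 2y·dy/dt = 0
dy/dt = -x/y · dx/dt = -18/√517 · 1 = -18√517/517 m/s
The top is descending at 18√517/517 ≈ 0.7916 m/s.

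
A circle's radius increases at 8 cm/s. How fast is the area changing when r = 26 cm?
416π cm²/s

A = πr²
dA/dt = 2πr · dr/dt = 2π(26)(8) = 416π cm²/s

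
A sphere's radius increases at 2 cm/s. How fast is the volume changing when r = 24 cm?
4608π cm³/s

V = (4/3)πr³
dV/dt = dV/dr · dr/dt = 4πr² · 2
At r = 24: dV/dt = 4608π cm³/s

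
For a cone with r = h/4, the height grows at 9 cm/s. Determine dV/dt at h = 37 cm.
12321π/16 cm³/s

V = (1/3)π(h/4)²h = πh³/48
dV/dt = πh²/16 · 9
At h = 37: dV/dt = 12321π/16 cm³/s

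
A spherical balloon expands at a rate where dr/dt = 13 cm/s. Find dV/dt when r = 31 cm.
49972π cm³/s

V = (4/3)πr³
dV/dt = dV/dr · dr/dt = 4πr² · 13
At r = 31: dV/dt = 49972π cm³/s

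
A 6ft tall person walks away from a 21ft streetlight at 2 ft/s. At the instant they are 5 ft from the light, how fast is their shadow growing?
4/5 ft/s

By similar triangles: 21/(x+s) = 6/s
Solving: s = 6x/15
ds/dt = 6/15 · dx/dt = 2/5 · 2 = 4/5 ft/s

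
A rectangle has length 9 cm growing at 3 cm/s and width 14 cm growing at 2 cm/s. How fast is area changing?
60 cm²/s

A = lw
dA/dt = w·dl/dt + l·dw/dt = 14·3 + 9·2 = 60 cm²/s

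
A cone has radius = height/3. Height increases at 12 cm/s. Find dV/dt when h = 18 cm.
432π cm³/s

V = (1/3)π(h/3)²h = πh³/27
dV/dt = πh²/9 · 12
At h = 18: dV/dt = 432π cm³/s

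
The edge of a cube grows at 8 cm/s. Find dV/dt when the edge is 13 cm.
4056 cm³/s

V = s³
dV/dt = 3s² · ds/dt = 3·13²·8 = 4056 cm³/s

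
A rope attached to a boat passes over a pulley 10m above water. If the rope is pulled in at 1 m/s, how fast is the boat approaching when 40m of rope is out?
4√15/15 ≈ 1.033 m/s

rope² = x² + 10²
x = √(40² - 10²) = 10√15
dx/dt = (rope/x) · d(rope)/dt = (40/(10√15)) · (-1) = -4√15/15 m/s
The boat approaches at 4√15/15 ≈ 1.033 m/s.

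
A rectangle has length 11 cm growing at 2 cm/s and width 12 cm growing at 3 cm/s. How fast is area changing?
57 cm²/s

A = lw
dA/dt = w·dl/dt + l·dw/dt = 12·2 + 11·3 = 57 cm²/s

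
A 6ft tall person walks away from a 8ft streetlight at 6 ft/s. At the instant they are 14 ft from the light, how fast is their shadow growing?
18 ft/s

By similar triangles: 8/(x+s) = 6/s
Solving: s = 6x/2
ds/dt = 6/2 · dx/dt = 3 · 6 = 18 ft/s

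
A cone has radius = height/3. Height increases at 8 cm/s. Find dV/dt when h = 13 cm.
1352π/9 cm³/s

V = (1/3)π(h/3)²h = πh³/27
dV/dt = πh²/9 · 8
At h = 13: dV/dt = 1352π/9 cm³/s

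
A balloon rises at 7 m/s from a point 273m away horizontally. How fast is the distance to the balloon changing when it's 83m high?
581√81418/81418 ≈ 2.036 m/s

z² = 273² + y²
z = √(273² + 83²) = √81418
dz/dt = y/z · dy/dt = 83/√81418 · 7 = 581√81418/81418 ≈ 2.036 m/s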